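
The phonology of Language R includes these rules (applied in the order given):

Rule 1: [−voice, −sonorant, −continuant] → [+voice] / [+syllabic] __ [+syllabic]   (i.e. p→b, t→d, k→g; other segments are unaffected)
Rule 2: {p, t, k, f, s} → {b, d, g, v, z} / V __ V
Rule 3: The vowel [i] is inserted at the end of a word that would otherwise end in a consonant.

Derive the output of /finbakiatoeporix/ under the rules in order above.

finbagiadoeborixi

Rule 1 (intervocalic voicing): /k/ is a voiceless stop between vowels /a/ and /i/, so it voices to [g]. /t/ is a voiceless stop between vowels /a/ and /o/, so it voices to [d]. /p/ is a voiceless stop between vowels /e/ and /o/, so it voices to [b]. /finbakiatoeporix/ → finbagiadoeborix.
Rule 2 (intervocalic voicing): no segment meets the environment; /finbagiadoeborix/ is unchanged.
Rule 3 (final i-epenthesis): the form ends in the consonant /x/, so [i] is inserted word-finally. /finbagiadoeborix/ → finbagiadoeborixi.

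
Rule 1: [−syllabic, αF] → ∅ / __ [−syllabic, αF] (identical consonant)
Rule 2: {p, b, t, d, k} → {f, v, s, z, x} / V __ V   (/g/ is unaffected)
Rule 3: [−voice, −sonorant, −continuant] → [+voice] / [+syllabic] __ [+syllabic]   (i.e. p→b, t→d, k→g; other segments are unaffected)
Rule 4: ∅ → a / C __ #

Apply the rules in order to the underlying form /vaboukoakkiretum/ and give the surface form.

Rule 1 (degemination): /kk/ is a geminate; the first /k/ deletes. /vaboukoakkiretum/ → vaboukoakiretum.
Rule 2 (intervocalic spirantization): /b/ is a stop between vowels /a/ and /o/, so it spirantizes to the fricative [v]. /k/ is a stop between vowels /u/ and /o/, so it spirantizes to the fricative [x]. /k/ is a stop between vowels /a/ and /i/, so it spirantizes to the fricative [x]. /t/ is a stop between vowels /e/ and /u/, so it spirantizes to the fricative [s]. /vaboukoakiretum/ → vavouxoaxiresum.
Rule 3 (intervocalic voicing): no segment meets the environment; /vavouxoaxiresum/ is unchanged.
Rule 4 (final a-epenthesis): the form ends in the consonant /m/, so [a] is inserted word-finally. /vavouxoaxiresum/ → vavouxoaxiresuma.

vavouxoaxiresuma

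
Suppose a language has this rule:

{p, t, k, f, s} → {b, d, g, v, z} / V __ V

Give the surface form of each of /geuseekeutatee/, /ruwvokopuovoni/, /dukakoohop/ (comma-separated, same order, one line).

/geuseekeutatee/: /s/ is a voiceless obstruent between vowels /u/ and /e/, so it voices to [z]. /k/ is a voiceless obstruent between vowels /e/ and /e/, so it voices to [g]. /t/ is a voiceless obstruent between vowels /u/ and /a/, so it voices to [d]. /t/ is a voiceless obstruent between vowels /a/ and /e/, so it voices to [d]. → [geuzeegeudadee].
/ruwvokopuovoni/: /k/ is a voiceless obstruent between vowels /o/ and /o/, so it voices to [g]. /p/ is a voiceless obstruent between vowels /o/ and /u/, so it voices to [b]. → [ruwvogobuovoni].
/dukakoohop/: /k/ is a voiceless obstruent between vowels /u/ and /a/, so it voices to [g]. /k/ is a voiceless obstruent between vowels /a/ and /o/, so it voices to [g]. → [dugagoohop].

geuzeegeudadee, ruwvogobuovoni, dugagoohop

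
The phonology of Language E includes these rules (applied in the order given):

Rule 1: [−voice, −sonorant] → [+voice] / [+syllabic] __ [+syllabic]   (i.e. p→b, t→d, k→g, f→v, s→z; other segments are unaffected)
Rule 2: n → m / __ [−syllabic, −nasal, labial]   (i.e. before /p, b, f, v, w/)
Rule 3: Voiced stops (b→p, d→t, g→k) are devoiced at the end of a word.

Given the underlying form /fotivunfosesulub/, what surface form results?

fodivumfozezulup

Rule 1 (intervocalic voicing): /t/ is a voiceless obstruent between vowels /o/ and /i/, so it voices to [d]. /s/ is a voiceless obstruent between vowels /o/ and /e/, so it voices to [z]. /s/ is a voiceless obstruent between vowels /e/ and /u/, so it voices to [z]. /fotivunfosesulub/ → fodivunfozezulub.
Rule 2 (nasal place assimilation): /n/ precedes the labial consonant /f/, so it assimilates in place to [m]. /fodivunfozezulub/ → fodivumfozezulub.
Rule 3 (final devoicing): /b/ is a voiced stop in word-final position, so it devoices to [p]. /fodivumfozezulub/ → fodivumfozezulup.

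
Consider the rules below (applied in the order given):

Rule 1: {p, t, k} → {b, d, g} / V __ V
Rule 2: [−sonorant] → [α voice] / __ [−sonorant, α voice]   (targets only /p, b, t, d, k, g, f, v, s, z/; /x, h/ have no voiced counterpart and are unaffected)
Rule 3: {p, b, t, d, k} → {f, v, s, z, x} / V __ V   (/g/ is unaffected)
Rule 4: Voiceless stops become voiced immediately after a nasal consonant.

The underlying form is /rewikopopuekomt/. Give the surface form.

rewigovovuegomd

Rule 1 (intervocalic voicing): /k/ is a voiceless stop between vowels /i/ and /o/, so it voices to [g]. /p/ is a voiceless stop between vowels /o/ and /o/, so it voices to [b]. /p/ is a voiceless stop between vowels /o/ and /u/, so it voices to [b]. /k/ is a voiceless stop between vowels /e/ and /o/, so it voices to [g]. /rewikopopuekomt/ → rewigobobuegomt.
Rule 2 (regressive voicing assimilation): no segment meets the environment; /rewigobobuegomt/ is unchanged.
Rule 3 (intervocalic spirantization): /b/ is a stop between vowels /o/ and /o/, so it spirantizes to the fricative [v]. /b/ is a stop between vowels /o/ and /u/, so it spirantizes to the fricative [v]. /rewigobobuegomt/ → rewigovovuegomt.
Rule 4 (post-nasal voicing): /t/ is a voiceless stop immediately after the nasal /m/, so it voices to [d]. /rewigovovuegomt/ → rewigovovuegomd.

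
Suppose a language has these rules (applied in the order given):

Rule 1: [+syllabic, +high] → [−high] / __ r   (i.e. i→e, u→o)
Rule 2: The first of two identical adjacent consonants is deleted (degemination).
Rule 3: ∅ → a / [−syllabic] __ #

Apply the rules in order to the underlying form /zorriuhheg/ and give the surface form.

Rule 1 (pre-rhotic lowering): no segment meets the environment; /zorriuhheg/ is unchanged.
Rule 2 (degemination): /rr/ is a geminate; the first /r/ deletes. /hh/ is a geminate; the first /h/ deletes. /zorriuhheg/ → zoriuheg.
Rule 3 (final a-epenthesis): the form ends in the consonant /g/, so [a] is inserted word-finally. /zoriuheg/ → zoriuhega.

zoriuhega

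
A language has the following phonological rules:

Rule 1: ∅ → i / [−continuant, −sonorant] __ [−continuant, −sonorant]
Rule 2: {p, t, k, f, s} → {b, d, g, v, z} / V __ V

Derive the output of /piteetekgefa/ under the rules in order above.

pideedegigeva

Rule 1 (stop-cluster i-epenthesis): /k/ and /g/ form a stop–stop cluster, so [i] is inserted between them. /piteetekgefa/ → piteetekigefa.
Rule 2 (intervocalic voicing): /t/ is a voiceless obstruent between vowels /i/ and /e/, so it voices to [d]. /t/ is a voiceless obstruent between vowels /e/ and /e/, so it voices to [d]. /k/ is a voiceless obstruent between vowels /e/ and /i/, so it voices to [g]. /f/ is a voiceless obstruent between vowels /e/ and /a/, so it voices to [v]. /piteetekigefa/ → pideedegigeva.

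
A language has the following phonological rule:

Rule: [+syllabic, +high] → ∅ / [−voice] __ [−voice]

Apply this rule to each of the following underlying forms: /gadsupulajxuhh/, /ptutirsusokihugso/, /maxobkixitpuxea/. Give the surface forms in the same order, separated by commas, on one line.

/gadsupulajxuhh/: /u/ is a high vowel flanked by voiceless consonants /s/ and /p/, so it deletes. /u/ is a high vowel flanked by voiceless consonants /x/ and /h/, so it deletes. → [gadspulajxhh].
/ptutirsusokihugso/: /u/ is a high vowel flanked by voiceless consonants /t/ and /t/, so it deletes. /u/ is a high vowel flanked by voiceless consonants /s/ and /s/, so it deletes. /i/ is a high vowel flanked by voiceless consonants /k/ and /h/, so it deletes. → [pttirssokhugso].
/maxobkixitpuxea/: /i/ is a high vowel flanked by voiceless consonants /k/ and /x/, so it deletes. /i/ is a high vowel flanked by voiceless consonants /x/ and /t/, so it deletes. /u/ is a high vowel flanked by voiceless consonants /p/ and /x/, so it deletes. → [maxobkxtpxea].

gadspulajxhh, pttirssokhugso, maxobkxtpxea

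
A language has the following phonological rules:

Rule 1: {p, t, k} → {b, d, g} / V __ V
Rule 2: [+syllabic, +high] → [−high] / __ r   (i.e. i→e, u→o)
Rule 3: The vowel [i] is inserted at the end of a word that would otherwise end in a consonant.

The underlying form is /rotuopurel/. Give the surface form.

Rule 1 (intervocalic voicing): /t/ is a voiceless stop between vowels /o/ and /u/, so it voices to [d]. /p/ is a voiceless stop between vowels /o/ and /u/, so it voices to [b]. /rotuopurel/ → roduoburel.
Rule 2 (pre-rhotic lowering): /u/ is a high vowel immediately before /r/, so it lowers to [o]. /roduoburel/ → roduoborel.
Rule 3 (final i-epenthesis): the form ends in the consonant /l/, so [i] is inserted word-finally. /roduoborel/ → roduoboreli.

roduoboreli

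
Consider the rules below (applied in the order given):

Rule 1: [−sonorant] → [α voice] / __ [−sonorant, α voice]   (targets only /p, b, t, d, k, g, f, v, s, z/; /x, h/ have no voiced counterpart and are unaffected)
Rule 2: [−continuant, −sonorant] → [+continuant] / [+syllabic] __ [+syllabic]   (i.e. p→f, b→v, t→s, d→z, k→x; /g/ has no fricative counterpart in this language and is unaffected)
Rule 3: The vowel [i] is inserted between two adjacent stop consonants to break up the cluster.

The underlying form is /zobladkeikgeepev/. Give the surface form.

Rule 1 (regressive voicing assimilation): /d/ precedes the voiceless obstruent /k/, so it devoices to [t] by assimilation. /k/ precedes the voiced obstruent /g/, so it voices to [g] by assimilation. /zobladkeikgeepev/ → zoblatkeiggeepev.
Rule 2 (intervocalic spirantization): /p/ is a stop between vowels /e/ and /e/, so it spirantizes to the fricative [f]. /zoblatkeiggeepev/ → zoblatkeiggeefev.
Rule 3 (stop-cluster i-epenthesis): /t/ and /k/ form a stop–stop cluster, so [i] is inserted between them. /g/ and /g/ form a stop–stop cluster, so [i] is inserted between them. /zoblatkeiggeefev/ → zoblatikeigigeefev.

zoblatikeigigeefev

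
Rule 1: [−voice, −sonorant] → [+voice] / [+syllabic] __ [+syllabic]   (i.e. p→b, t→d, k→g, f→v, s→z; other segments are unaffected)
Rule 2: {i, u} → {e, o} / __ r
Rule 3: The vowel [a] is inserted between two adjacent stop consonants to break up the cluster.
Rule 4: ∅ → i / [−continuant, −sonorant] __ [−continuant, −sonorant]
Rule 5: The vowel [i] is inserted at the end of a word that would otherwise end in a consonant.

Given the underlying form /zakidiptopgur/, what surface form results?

zagidipatopagori

Rule 1 (intervocalic voicing): /k/ is a voiceless obstruent between vowels /a/ and /i/, so it voices to [g]. /zakidiptopgur/ → zagidiptopgur.
Rule 2 (pre-rhotic lowering): /u/ is a high vowel immediately before /r/, so it lowers to [o]. /zagidiptopgur/ → zagidiptopgor.
Rule 3 (stop-cluster a-epenthesis): /p/ and /t/ form a stop–stop cluster, so [a] is inserted between them. /p/ and /g/ form a stop–stop cluster, so [a] is inserted between them. /zagidiptopgor/ → zagidipatopagor.
Rule 4 (stop-cluster i-epenthesis): no segment meets the environment; /zagidipatopagor/ is unchanged.
Rule 5 (final i-epenthesis): the form ends in the consonant /r/, so [i] is inserted word-finally. /zagidipatopagor/ → zagidipatopagori.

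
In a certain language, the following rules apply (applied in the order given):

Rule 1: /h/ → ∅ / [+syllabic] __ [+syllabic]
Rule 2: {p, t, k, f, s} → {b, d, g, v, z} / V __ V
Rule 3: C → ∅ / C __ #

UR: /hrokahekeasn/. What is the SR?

hrogaegeas

Rule 1 (intervocalic h-deletion): /h/ occurs between vowels /a/ and /e/, so it deletes. /hrokahekeasn/ → hrokaekeasn.
Rule 2 (intervocalic voicing): /k/ is a voiceless obstruent between vowels /o/ and /a/, so it voices to [g]. /k/ is a voiceless obstruent between vowels /e/ and /e/, so it voices to [g]. /hrokaekeasn/ → hrogaegeasn.
Rule 3 (final cluster simplification): /n/ is the second consonant of a word-final cluster /sn/, so it deletes. /hrogaegeasn/ → hrogaegeas.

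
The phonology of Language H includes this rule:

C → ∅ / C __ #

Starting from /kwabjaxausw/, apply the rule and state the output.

kwabjaxaus

/w/ is the second consonant of a word-final cluster /sw/, so it deletes.
Surface form: [kwabjaxaus].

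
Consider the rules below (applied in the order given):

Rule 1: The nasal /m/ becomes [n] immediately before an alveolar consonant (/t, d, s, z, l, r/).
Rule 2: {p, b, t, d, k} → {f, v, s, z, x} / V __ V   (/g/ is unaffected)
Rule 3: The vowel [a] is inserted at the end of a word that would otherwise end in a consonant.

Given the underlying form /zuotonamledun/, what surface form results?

zuosonanlezuna

Rule 1 (nasal place assimilation): /m/ precedes the alveolar consonant /l/, so it assimilates in place to [n]. /zuotonamledun/ → zuotonanledun.
Rule 2 (intervocalic spirantization): /t/ is a stop between vowels /o/ and /o/, so it spirantizes to the fricative [s]. /d/ is a stop between vowels /e/ and /u/, so it spirantizes to the fricative [z]. /zuotonanledun/ → zuosonanlezun.
Rule 3 (final a-epenthesis): the form ends in the consonant /n/, so [a] is inserted word-finally. /zuosonanlezun/ → zuosonanlezuna.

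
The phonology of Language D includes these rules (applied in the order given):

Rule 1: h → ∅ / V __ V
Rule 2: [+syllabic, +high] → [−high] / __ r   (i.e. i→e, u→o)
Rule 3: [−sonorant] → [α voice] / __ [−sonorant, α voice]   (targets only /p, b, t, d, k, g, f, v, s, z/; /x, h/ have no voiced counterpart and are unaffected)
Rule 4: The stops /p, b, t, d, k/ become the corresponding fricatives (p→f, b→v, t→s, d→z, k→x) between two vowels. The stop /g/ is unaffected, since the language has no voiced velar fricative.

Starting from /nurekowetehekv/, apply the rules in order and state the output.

Rule 1 (intervocalic h-deletion): /h/ occurs between vowels /e/ and /e/, so it deletes. /nurekowetehekv/ → nurekoweteekv.
Rule 2 (pre-rhotic lowering): /u/ is a high vowel immediately before /r/, so it lowers to [o]. /nurekoweteekv/ → norekoweteekv.
Rule 3 (regressive voicing assimilation): /k/ precedes the voiced obstruent /v/, so it voices to [g] by assimilation. /norekoweteekv/ → norekoweteegv.
Rule 4 (intervocalic spirantization): /k/ is a stop between vowels /e/ and /o/, so it spirantizes to the fricative [x]. /t/ is a stop between vowels /e/ and /e/, so it spirantizes to the fricative [s]. /norekoweteegv/ → norexoweseegv.

norexoweseegv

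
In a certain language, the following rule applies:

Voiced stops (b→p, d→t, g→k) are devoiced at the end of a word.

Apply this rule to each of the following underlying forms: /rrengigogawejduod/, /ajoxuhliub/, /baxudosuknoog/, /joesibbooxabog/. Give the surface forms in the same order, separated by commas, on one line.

/rrengigogawejduod/: /d/ is a voiced stop in word-final position, so it devoices to [t]. → [rrengigogawejduot].
/ajoxuhliub/: /b/ is a voiced stop in word-final position, so it devoices to [p]. → [ajoxuhliup].
/baxudosuknoog/: /g/ is a voiced stop in word-final position, so it devoices to [k]. → [baxudosuknook].
/joesibbooxabog/: /g/ is a voiced stop in word-final position, so it devoices to [k]. → [joesibbooxabok].

rrengigogawejduot, ajoxuhliup, baxudosuknook, joesibbooxabok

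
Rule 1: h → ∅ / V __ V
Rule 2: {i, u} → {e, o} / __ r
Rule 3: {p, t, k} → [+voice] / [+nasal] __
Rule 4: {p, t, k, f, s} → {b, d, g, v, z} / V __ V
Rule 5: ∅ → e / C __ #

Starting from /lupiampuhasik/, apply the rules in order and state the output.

lubiambuazike

Rule 1 (intervocalic h-deletion): /h/ occurs between vowels /u/ and /a/, so it deletes. /lupiampuhasik/ → lupiampuasik.
Rule 2 (pre-rhotic lowering): no segment meets the environment; /lupiampuasik/ is unchanged.
Rule 3 (post-nasal voicing): /p/ is a voiceless stop immediately after the nasal /m/, so it voices to [b]. /lupiampuasik/ → lupiambuasik.
Rule 4 (intervocalic voicing): /p/ is a voiceless obstruent between vowels /u/ and /i/, so it voices to [b]. /s/ is a voiceless obstruent between vowels /a/ and /i/, so it voices to [z]. /lupiambuasik/ → lubiambuazik.
Rule 5 (final e-epenthesis): the form ends in the consonant /k/, so [e] is inserted word-finally. /lubiambuazik/ → lubiambuazike.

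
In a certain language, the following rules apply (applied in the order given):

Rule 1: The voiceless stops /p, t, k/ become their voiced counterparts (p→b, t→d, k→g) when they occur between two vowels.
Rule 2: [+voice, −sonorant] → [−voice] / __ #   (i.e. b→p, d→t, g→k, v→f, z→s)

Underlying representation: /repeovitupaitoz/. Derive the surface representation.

rebeovidubaidos

Rule 1 (intervocalic voicing): /p/ is a voiceless stop between vowels /e/ and /e/, so it voices to [b]. /t/ is a voiceless stop between vowels /i/ and /u/, so it voices to [d]. /p/ is a voiceless stop between vowels /u/ and /a/, so it voices to [b]. /t/ is a voiceless stop between vowels /i/ and /o/, so it voices to [d]. /repeovitupaitoz/ → rebeovidubaidoz.
Rule 2 (final devoicing): /z/ is a voiced obstruent in word-final position, so it devoices to [s]. /rebeovidubaidoz/ → rebeovidubaidos.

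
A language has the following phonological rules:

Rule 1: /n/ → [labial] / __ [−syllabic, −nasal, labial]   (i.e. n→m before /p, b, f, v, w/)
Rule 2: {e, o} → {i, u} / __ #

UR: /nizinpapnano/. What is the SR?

Rule 1 (nasal place assimilation): /n/ precedes the labial consonant /p/, so it assimilates in place to [m]. /nizinpapnano/ → nizimpapnano.
Rule 2 (final vowel raising): /o/ is a mid vowel in word-final position, so it raises to [u]. /nizimpapnano/ → nizimpapnanu.

nizimpapnanu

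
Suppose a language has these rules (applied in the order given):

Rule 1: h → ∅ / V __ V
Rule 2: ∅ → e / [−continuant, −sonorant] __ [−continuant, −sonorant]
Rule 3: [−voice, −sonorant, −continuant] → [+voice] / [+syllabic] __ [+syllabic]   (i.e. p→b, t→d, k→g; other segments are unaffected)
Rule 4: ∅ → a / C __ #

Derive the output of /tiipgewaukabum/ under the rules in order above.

tiibegewaugabuma

Rule 1 (intervocalic h-deletion): no segment meets the environment; /tiipgewaukabum/ is unchanged.
Rule 2 (stop-cluster e-epenthesis): /p/ and /g/ form a stop–stop cluster, so [e] is inserted between them. /tiipgewaukabum/ → tiipegewaukabum.
Rule 3 (intervocalic voicing): /p/ is a voiceless stop between vowels /i/ and /e/, so it voices to [b]. /k/ is a voiceless stop between vowels /u/ and /a/, so it voices to [g]. /tiipegewaukabum/ → tiibegewaugabum.
Rule 4 (final a-epenthesis): the form ends in the consonant /m/, so [a] is inserted word-finally. /tiibegewaugabum/ → tiibegewaugabuma.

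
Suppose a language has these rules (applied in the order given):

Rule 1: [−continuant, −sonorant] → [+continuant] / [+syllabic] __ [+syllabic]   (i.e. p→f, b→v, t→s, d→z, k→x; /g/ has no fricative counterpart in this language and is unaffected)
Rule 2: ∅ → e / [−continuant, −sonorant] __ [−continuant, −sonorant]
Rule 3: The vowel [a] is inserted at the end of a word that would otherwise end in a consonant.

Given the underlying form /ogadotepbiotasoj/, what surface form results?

Rule 1 (intervocalic spirantization): /d/ is a stop between vowels /a/ and /o/, so it spirantizes to the fricative [z]. /t/ is a stop between vowels /o/ and /e/, so it spirantizes to the fricative [s]. /t/ is a stop between vowels /o/ and /a/, so it spirantizes to the fricative [s]. /ogadotepbiotasoj/ → ogazosepbiosasoj.
Rule 2 (stop-cluster e-epenthesis): /p/ and /b/ form a stop–stop cluster, so [e] is inserted between them. /ogazosepbiosasoj/ → ogazosepebiosasoj.
Rule 3 (final a-epenthesis): the form ends in the consonant /j/, so [a] is inserted word-finally. /ogazosepebiosasoj/ → ogazosepebiosasoja.

ogazosepebiosasoja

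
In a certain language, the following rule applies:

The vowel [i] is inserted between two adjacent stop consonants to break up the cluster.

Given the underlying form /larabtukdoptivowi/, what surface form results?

larabitukidopitivowi

/b/ and /t/ form a stop–stop cluster, so [i] is inserted between them.
/k/ and /d/ form a stop–stop cluster, so [i] is inserted between them.
/p/ and /t/ form a stop–stop cluster, so [i] is inserted between them.
Surface form: [larabitukidopitivowi].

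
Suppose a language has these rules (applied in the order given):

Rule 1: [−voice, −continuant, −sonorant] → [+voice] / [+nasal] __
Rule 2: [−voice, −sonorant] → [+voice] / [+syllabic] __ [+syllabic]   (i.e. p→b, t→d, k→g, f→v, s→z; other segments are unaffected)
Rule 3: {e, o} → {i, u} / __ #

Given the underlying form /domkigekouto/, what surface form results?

domgigegoudu

Rule 1 (post-nasal voicing): /k/ is a voiceless stop immediately after the nasal /m/, so it voices to [g]. /domkigekouto/ → domgigekouto.
Rule 2 (intervocalic voicing): /k/ is a voiceless obstruent between vowels /e/ and /o/, so it voices to [g]. /t/ is a voiceless obstruent between vowels /u/ and /o/, so it voices to [d]. /domgigekouto/ → domgigegoudo.
Rule 3 (final vowel raising): /o/ is a mid vowel in word-final position, so it raises to [u]. /domgigegoudo/ → domgigegoudu.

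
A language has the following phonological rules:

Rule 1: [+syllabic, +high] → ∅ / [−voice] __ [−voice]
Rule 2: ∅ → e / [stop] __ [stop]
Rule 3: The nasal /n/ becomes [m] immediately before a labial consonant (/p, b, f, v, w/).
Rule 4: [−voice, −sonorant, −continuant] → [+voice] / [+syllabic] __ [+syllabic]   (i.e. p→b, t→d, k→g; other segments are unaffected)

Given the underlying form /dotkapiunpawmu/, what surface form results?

dodegabiumpawmu

Rule 1 (high vowel syncope): no segment meets the environment; /dotkapiunpawmu/ is unchanged.
Rule 2 (stop-cluster e-epenthesis): /t/ and /k/ form a stop–stop cluster, so [e] is inserted between them. /dotkapiunpawmu/ → dotekapiunpawmu.
Rule 3 (nasal place assimilation): /n/ precedes the labial consonant /p/, so it assimilates in place to [m]. /dotekapiunpawmu/ → dotekapiumpawmu.
Rule 4 (intervocalic voicing): /t/ is a voiceless stop between vowels /o/ and /e/, so it voices to [d]. /k/ is a voiceless stop between vowels /e/ and /a/, so it voices to [g]. /p/ is a voiceless stop between vowels /a/ and /i/, so it voices to [b]. /dotekapiumpawmu/ → dodegabiumpawmu.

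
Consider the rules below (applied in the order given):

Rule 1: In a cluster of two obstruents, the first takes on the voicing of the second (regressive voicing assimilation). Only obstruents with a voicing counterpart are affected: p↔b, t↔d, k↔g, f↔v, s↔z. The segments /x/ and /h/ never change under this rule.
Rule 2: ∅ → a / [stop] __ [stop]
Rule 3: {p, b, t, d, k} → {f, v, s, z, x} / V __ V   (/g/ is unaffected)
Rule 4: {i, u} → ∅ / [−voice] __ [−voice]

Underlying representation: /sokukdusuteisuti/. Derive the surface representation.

Rule 1 (regressive voicing assimilation): /k/ precedes the voiced obstruent /d/, so it voices to [g] by assimilation. /sokukdusuteisuti/ → sokugdusuteisuti.
Rule 2 (stop-cluster a-epenthesis): /g/ and /d/ form a stop–stop cluster, so [a] is inserted between them. /sokugdusuteisuti/ → sokugadusuteisuti.
Rule 3 (intervocalic spirantization): /k/ is a stop between vowels /o/ and /u/, so it spirantizes to the fricative [x]. /d/ is a stop between vowels /a/ and /u/, so it spirantizes to the fricative [z]. /t/ is a stop between vowels /u/ and /e/, so it spirantizes to the fricative [s]. /t/ is a stop between vowels /u/ and /i/, so it spirantizes to the fricative [s]. /sokugadusuteisuti/ → soxugazususeisusi.
Rule 4 (high vowel syncope): /u/ is a high vowel flanked by voiceless consonants /s/ and /s/, so it deletes. /u/ is a high vowel flanked by voiceless consonants /s/ and /s/, so it deletes. /soxugazususeisusi/ → soxugazusseissi.

soxugazusseissi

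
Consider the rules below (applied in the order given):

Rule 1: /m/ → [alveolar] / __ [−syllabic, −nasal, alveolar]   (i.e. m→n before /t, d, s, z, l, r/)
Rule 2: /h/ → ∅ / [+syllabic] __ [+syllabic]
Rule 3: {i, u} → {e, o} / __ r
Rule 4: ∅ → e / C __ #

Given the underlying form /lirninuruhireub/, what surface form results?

lerninoruereube

Rule 1 (nasal place assimilation): no segment meets the environment; /lirninuruhireub/ is unchanged.
Rule 2 (intervocalic h-deletion): /h/ occurs between vowels /u/ and /i/, so it deletes. /lirninuruhireub/ → lirninuruireub.
Rule 3 (pre-rhotic lowering): /i/ is a high vowel immediately before /r/, so it lowers to [e]. /u/ is a high vowel immediately before /r/, so it lowers to [o]. /i/ is a high vowel immediately before /r/, so it lowers to [e]. /lirninuruireub/ → lerninoruereub.
Rule 4 (final e-epenthesis): the form ends in the consonant /b/, so [e] is inserted word-finally. /lerninoruereub/ → lerninoruereube.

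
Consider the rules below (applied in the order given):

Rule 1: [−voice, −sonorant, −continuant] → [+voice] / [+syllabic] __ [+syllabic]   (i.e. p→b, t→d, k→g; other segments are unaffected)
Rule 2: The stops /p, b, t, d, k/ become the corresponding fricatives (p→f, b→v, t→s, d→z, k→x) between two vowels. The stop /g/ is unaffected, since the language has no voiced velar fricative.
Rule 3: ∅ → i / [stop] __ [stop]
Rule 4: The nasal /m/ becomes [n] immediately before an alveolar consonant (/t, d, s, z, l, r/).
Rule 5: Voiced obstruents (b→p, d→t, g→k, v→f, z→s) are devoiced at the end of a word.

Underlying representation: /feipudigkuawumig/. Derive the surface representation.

feivuzigikuawumik

Rule 1 (intervocalic voicing): /p/ is a voiceless stop between vowels /i/ and /u/, so it voices to [b]. /feipudigkuawumig/ → feibudigkuawumig.
Rule 2 (intervocalic spirantization): /b/ is a stop between vowels /i/ and /u/, so it spirantizes to the fricative [v]. /d/ is a stop between vowels /u/ and /i/, so it spirantizes to the fricative [z]. /feibudigkuawumig/ → feivuzigkuawumig.
Rule 3 (stop-cluster i-epenthesis): /g/ and /k/ form a stop–stop cluster, so [i] is inserted between them. /feivuzigkuawumig/ → feivuzigikuawumig.
Rule 4 (nasal place assimilation): no segment meets the environment; /feivuzigikuawumig/ is unchanged.
Rule 5 (final devoicing): /g/ is a voiced obstruent in word-final position, so it devoices to [k]. /feivuzigikuawumig/ → feivuzigikuawumik.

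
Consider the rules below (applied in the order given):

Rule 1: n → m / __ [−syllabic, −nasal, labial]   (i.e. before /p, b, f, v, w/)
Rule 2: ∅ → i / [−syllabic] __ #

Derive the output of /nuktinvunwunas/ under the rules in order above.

nuktimvumwunasi

Rule 1 (nasal place assimilation): /n/ precedes the labial consonant /v/, so it assimilates in place to [m]. /n/ precedes the labial consonant /w/, so it assimilates in place to [m]. /nuktinvunwunas/ → nuktimvumwunas.
Rule 2 (final i-epenthesis): the form ends in the consonant /s/, so [i] is inserted word-finally. /nuktimvumwunas/ → nuktimvumwunasi.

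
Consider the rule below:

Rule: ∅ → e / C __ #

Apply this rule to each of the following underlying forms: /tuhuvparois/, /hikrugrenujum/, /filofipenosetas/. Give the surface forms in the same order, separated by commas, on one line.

tuhuvparoise, hikrugrenujume, filofipenosetase

/tuhuvparois/: the form ends in the consonant /s/, so [e] is inserted word-finally. → [tuhuvparoise].
/hikrugrenujum/: the form ends in the consonant /m/, so [e] is inserted word-finally. → [hikrugrenujume].
/filofipenosetas/: the form ends in the consonant /s/, so [e] is inserted word-finally. → [filofipenosetase].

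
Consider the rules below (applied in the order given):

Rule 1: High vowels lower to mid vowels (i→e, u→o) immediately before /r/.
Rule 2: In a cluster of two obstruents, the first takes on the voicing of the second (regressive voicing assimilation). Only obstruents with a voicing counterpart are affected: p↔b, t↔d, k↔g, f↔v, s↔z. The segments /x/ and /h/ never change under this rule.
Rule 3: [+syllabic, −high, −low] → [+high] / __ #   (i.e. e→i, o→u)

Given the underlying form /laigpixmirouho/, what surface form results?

Rule 1 (pre-rhotic lowering): /i/ is a high vowel immediately before /r/, so it lowers to [e]. /laigpixmirouho/ → laigpixmerouho.
Rule 2 (regressive voicing assimilation): /g/ precedes the voiceless obstruent /p/, so it devoices to [k] by assimilation. /laigpixmerouho/ → laikpixmerouho.
Rule 3 (final vowel raising): /o/ is a mid vowel in word-final position, so it raises to [u]. /laikpixmerouho/ → laikpixmerouhu.

laikpixmerouhu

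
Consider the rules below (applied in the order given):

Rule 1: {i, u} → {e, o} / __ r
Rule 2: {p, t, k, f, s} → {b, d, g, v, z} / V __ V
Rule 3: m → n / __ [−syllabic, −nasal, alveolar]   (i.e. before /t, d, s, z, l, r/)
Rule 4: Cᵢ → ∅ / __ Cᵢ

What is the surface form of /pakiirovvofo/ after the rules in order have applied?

pagierovovo

Rule 1 (pre-rhotic lowering): /i/ is a high vowel immediately before /r/, so it lowers to [e]. /pakiirovvofo/ → pakierovvofo.
Rule 2 (intervocalic voicing): /k/ is a voiceless obstruent between vowels /a/ and /i/, so it voices to [g]. /f/ is a voiceless obstruent between vowels /o/ and /o/, so it voices to [v]. /pakierovvofo/ → pagierovvovo.
Rule 3 (nasal place assimilation): no segment meets the environment; /pagierovvovo/ is unchanged.
Rule 4 (degemination): /vv/ is a geminate; the first /v/ deletes. /pagierovvovo/ → pagierovovo.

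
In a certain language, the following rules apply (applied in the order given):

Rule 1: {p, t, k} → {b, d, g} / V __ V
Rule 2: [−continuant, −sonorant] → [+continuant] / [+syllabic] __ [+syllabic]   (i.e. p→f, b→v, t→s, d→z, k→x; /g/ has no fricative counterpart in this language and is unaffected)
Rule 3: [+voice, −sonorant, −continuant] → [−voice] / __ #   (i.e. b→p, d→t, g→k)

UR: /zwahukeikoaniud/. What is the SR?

zwahugeigoaniut

Rule 1 (intervocalic voicing): /k/ is a voiceless stop between vowels /u/ and /e/, so it voices to [g]. /k/ is a voiceless stop between vowels /i/ and /o/, so it voices to [g]. /zwahukeikoaniud/ → zwahugeigoaniud.
Rule 2 (intervocalic spirantization): no segment meets the environment; /zwahugeigoaniud/ is unchanged.
Rule 3 (final devoicing): /d/ is a voiced stop in word-final position, so it devoices to [t]. /zwahugeigoaniud/ → zwahugeigoaniut.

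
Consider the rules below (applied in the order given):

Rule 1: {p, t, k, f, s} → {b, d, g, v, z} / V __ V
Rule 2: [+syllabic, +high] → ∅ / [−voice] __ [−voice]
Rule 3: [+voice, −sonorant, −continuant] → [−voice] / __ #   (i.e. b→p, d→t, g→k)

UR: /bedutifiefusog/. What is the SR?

Rule 1 (intervocalic voicing): /t/ is a voiceless obstruent between vowels /u/ and /i/, so it voices to [d]. /f/ is a voiceless obstruent between vowels /i/ and /i/, so it voices to [v]. /f/ is a voiceless obstruent between vowels /e/ and /u/, so it voices to [v]. /s/ is a voiceless obstruent between vowels /u/ and /o/, so it voices to [z]. /bedutifiefusog/ → bedudivievuzog.
Rule 2 (high vowel syncope): no segment meets the environment; /bedudivievuzog/ is unchanged.
Rule 3 (final devoicing): /g/ is a voiced stop in word-final position, so it devoices to [k]. /bedudivievuzog/ → bedudivievuzok.

bedudivievuzok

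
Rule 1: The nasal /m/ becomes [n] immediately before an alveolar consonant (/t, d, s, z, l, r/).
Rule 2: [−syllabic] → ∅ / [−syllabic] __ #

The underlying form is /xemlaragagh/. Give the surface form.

Rule 1 (nasal place assimilation): /m/ precedes the alveolar consonant /l/, so it assimilates in place to [n]. /xemlaragagh/ → xenlaragagh.
Rule 2 (final cluster simplification): /h/ is the second consonant of a word-final cluster /gh/, so it deletes. /xenlaragagh/ → xenlaragag.

xenlaragag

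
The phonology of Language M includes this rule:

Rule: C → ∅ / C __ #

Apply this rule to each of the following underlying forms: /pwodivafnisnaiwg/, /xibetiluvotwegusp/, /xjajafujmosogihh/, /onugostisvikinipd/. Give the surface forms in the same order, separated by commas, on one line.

/pwodivafnisnaiwg/: /g/ is the second consonant of a word-final cluster /wg/, so it deletes. → [pwodivafnisnaiw].
/xibetiluvotwegusp/: /p/ is the second consonant of a word-final cluster /sp/, so it deletes. → [xibetiluvotwegus].
/xjajafujmosogihh/: /h/ is the second consonant of a word-final cluster /hh/, so it deletes. → [xjajafujmosogih].
/onugostisvikinipd/: /d/ is the second consonant of a word-final cluster /pd/, so it deletes. → [onugostisvikinip].

pwodivafnisnaiw, xibetiluvotwegus, xjajafujmosogih, onugostisvikinip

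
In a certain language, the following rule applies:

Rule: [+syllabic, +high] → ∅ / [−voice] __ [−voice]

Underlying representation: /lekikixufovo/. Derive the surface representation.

lekkxfovo

/i/ is a high vowel flanked by voiceless consonants /k/ and /k/, so it deletes.
/i/ is a high vowel flanked by voiceless consonants /k/ and /x/, so it deletes.
/u/ is a high vowel flanked by voiceless consonants /x/ and /f/, so it deletes.
Surface form: [lekkxfovo].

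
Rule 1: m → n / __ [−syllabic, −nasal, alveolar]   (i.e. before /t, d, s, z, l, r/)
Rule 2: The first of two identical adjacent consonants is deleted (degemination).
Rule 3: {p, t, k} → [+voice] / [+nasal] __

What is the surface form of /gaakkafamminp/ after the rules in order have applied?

Rule 1 (nasal place assimilation): no segment meets the environment; /gaakkafamminp/ is unchanged.
Rule 2 (degemination): /kk/ is a geminate; the first /k/ deletes. /mm/ is a geminate; the first /m/ deletes. /gaakkafamminp/ → gaakafaminp.
Rule 3 (post-nasal voicing): /p/ is a voiceless stop immediately after the nasal /n/, so it voices to [b]. /gaakafaminp/ → gaakafaminb.

gaakafaminb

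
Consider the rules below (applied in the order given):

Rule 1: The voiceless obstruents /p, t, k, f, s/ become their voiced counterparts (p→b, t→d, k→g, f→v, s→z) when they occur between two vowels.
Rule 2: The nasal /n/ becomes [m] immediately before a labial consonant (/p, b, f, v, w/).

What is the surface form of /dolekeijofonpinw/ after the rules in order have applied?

Rule 1 (intervocalic voicing): /k/ is a voiceless obstruent between vowels /e/ and /e/, so it voices to [g]. /f/ is a voiceless obstruent between vowels /o/ and /o/, so it voices to [v]. /dolekeijofonpinw/ → dolegeijovonpinw.
Rule 2 (nasal place assimilation): /n/ precedes the labial consonant /p/, so it assimilates in place to [m]. /n/ precedes the labial consonant /w/, so it assimilates in place to [m]. /dolegeijovonpinw/ → dolegeijovompimw.

dolegeijovompimw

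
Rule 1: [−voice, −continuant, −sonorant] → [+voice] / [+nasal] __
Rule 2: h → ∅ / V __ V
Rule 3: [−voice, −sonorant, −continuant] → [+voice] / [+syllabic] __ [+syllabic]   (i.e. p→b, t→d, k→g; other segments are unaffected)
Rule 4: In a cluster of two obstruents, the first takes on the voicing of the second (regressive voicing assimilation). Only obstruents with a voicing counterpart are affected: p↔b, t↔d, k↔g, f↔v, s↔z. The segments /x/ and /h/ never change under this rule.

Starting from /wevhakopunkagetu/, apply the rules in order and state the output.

wefhagobungagedu

Rule 1 (post-nasal voicing): /k/ is a voiceless stop immediately after the nasal /n/, so it voices to [g]. /wevhakopunkagetu/ → wevhakopungagetu.
Rule 2 (intervocalic h-deletion): no segment meets the environment; /wevhakopungagetu/ is unchanged.
Rule 3 (intervocalic voicing): /k/ is a voiceless stop between vowels /a/ and /o/, so it voices to [g]. /p/ is a voiceless stop between vowels /o/ and /u/, so it voices to [b]. /t/ is a voiceless stop between vowels /e/ and /u/, so it voices to [d]. /wevhakopungagetu/ → wevhagobungagedu.
Rule 4 (regressive voicing assimilation): /v/ precedes the voiceless obstruent /h/, so it devoices to [f] by assimilation. /wevhagobungagedu/ → wefhagobungagedu.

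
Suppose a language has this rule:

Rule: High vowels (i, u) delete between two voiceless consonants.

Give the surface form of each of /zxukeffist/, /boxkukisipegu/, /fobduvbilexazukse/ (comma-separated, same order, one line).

zxkeffst, boxkkspegu, fobduvbilexazukse

/zxukeffist/: /u/ is a high vowel flanked by voiceless consonants /x/ and /k/, so it deletes. /i/ is a high vowel flanked by voiceless consonants /f/ and /s/, so it deletes. → [zxkeffst].
/boxkukisipegu/: /u/ is a high vowel flanked by voiceless consonants /k/ and /k/, so it deletes. /i/ is a high vowel flanked by voiceless consonants /k/ and /s/, so it deletes. /i/ is a high vowel flanked by voiceless consonants /s/ and /p/, so it deletes. → [boxkkspegu].
/fobduvbilexazukse/: the rule's environment is not met; surfaces unchanged as [fobduvbilexazukse].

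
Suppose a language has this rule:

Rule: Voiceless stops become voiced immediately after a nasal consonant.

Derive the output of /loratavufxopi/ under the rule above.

No segment of /loratavufxopi/ meets the structural description of the rule, so the form surfaces unchanged.

loratavufxopi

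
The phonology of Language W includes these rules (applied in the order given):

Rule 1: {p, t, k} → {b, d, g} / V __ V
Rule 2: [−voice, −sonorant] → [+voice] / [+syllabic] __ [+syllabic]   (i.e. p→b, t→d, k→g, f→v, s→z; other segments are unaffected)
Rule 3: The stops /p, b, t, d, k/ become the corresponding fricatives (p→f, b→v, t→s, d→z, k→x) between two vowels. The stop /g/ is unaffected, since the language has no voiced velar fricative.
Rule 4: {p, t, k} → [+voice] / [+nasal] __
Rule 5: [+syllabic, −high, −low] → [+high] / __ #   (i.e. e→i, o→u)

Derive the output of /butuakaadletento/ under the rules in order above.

Rule 1 (intervocalic voicing): /t/ is a voiceless stop between vowels /u/ and /u/, so it voices to [d]. /k/ is a voiceless stop between vowels /a/ and /a/, so it voices to [g]. /t/ is a voiceless stop between vowels /e/ and /e/, so it voices to [d]. /butuakaadletento/ → buduagaadledento.
Rule 2 (intervocalic voicing): no segment meets the environment; /buduagaadledento/ is unchanged.
Rule 3 (intervocalic spirantization): /d/ is a stop between vowels /u/ and /u/, so it spirantizes to the fricative [z]. /d/ is a stop between vowels /e/ and /e/, so it spirantizes to the fricative [z]. /buduagaadledento/ → buzuagaadlezento.
Rule 4 (post-nasal voicing): /t/ is a voiceless stop immediately after the nasal /n/, so it voices to [d]. /buzuagaadlezento/ → buzuagaadlezendo.
Rule 5 (final vowel raising): /o/ is a mid vowel in word-final position, so it raises to [u]. /buzuagaadlezendo/ → buzuagaadlezendu.

buzuagaadlezendu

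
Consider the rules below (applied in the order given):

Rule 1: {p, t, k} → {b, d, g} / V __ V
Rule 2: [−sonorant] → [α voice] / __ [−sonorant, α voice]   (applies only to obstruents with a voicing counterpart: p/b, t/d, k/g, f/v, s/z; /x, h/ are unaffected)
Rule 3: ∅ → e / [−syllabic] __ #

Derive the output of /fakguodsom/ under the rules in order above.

fagguotsome

Rule 1 (intervocalic voicing): no segment meets the environment; /fakguodsom/ is unchanged.
Rule 2 (regressive voicing assimilation): /k/ precedes the voiced obstruent /g/, so it voices to [g] by assimilation. /d/ precedes the voiceless obstruent /s/, so it devoices to [t] by assimilation. /fakguodsom/ → fagguotsom.
Rule 3 (final e-epenthesis): the form ends in the consonant /m/, so [e] is inserted word-finally. /fagguotsom/ → fagguotsome.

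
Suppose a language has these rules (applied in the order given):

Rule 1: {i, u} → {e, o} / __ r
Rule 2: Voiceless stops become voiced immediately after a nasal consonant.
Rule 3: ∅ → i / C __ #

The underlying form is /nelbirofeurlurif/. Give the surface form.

Rule 1 (pre-rhotic lowering): /i/ is a high vowel immediately before /r/, so it lowers to [e]. /u/ is a high vowel immediately before /r/, so it lowers to [o]. /u/ is a high vowel immediately before /r/, so it lowers to [o]. /nelbirofeurlurif/ → nelberofeorlorif.
Rule 2 (post-nasal voicing): no segment meets the environment; /nelberofeorlorif/ is unchanged.
Rule 3 (final i-epenthesis): the form ends in the consonant /f/, so [i] is inserted word-finally. /nelberofeorlorif/ → nelberofeorlorifi.

nelberofeorlorifi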